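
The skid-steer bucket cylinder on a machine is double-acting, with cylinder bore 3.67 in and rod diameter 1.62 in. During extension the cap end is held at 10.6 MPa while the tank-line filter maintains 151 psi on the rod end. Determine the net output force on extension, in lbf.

Cap-side area A_cap = π/4 × (3.67 in)² = 10.58 in^2
Rod-side annular area A_ann = π/4 × (3.67² − 1.62²) = 8.517 in^2
Net thrust = P_cap·A_cap − P_rod·A_ann = 16260 lbf − 1286 lbf

F ≈ 15000 lbf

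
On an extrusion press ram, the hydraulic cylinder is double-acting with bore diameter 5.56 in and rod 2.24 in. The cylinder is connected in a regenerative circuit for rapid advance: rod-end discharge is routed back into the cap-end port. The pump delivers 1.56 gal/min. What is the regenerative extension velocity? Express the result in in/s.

v ≈ 1.52 in/s

In regeneration the rod-end outflow joins the pump flow into the cap end, so the net volume the pump must supply per unit advance equals the rod cross-section area.
Rod cross-section A_rod = π/4 × (2.24 in)² = 3.941 in^2
v = Q_pump / A_rod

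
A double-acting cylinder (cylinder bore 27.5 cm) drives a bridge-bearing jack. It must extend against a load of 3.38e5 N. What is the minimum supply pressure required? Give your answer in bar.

Cap-side area A_cap = π/4 × (27.5 cm)² = 594.0 cm^2
P = F / A = 3.38e5 N / A

P ≈ 56.9 bar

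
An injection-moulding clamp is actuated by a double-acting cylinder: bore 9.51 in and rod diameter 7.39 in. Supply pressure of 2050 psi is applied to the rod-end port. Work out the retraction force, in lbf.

F ≈ 57700 lbf

Rod-side annular area A_ann = π/4 × (9.51² − 7.39²) = 28.14 in^2
On retraction the pressure acts on the annular area (bore minus rod).
F = P × A_ann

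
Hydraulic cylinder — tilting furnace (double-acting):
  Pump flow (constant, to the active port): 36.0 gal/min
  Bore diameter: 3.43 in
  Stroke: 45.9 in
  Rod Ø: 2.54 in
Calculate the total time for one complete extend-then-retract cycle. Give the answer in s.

Cap-side area A_cap = π/4 × (3.43 in)² = 9.240 in^2
Rod-side annular area A_ann = π/4 × (3.43² − 2.54²) = 4.173 in^2
t_ext = A_cap·L/Q = 3.060 s
t_ret = A_ann·L/Q = 1.382 s
t_cycle = t_ext + t_ret

t ≈ 4.44 s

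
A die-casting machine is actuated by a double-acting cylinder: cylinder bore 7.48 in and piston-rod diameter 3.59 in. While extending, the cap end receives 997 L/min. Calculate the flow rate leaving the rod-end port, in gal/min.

Q_out ≈ 203 gal/min

Cap-side area A_cap = π/4 × (7.48 in)² = 43.94 in^2
Rod-side annular area A_ann = π/4 × (7.48² − 3.59²) = 33.82 in^2
Piston speed v = Q_in/A_cap; rod-end outflow Q_out = v × A_ann = Q_in × A_ann/A_cap.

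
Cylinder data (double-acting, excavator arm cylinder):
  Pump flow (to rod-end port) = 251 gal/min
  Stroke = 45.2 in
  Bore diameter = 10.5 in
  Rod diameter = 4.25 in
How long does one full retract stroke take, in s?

Rod-side annular area A_ann = π/4 × (10.5² − 4.25²) = 72.40 in^2
Swept volume V = A × L; t = V / Q = A·L / Q

t ≈ 3.39 s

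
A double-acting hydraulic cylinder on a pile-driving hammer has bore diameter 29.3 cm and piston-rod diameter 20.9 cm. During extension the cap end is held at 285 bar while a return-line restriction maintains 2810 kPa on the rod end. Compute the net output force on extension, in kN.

Cap-side area A_cap = π/4 × (29.3 cm)² = 674.3 cm^2
Rod-side annular area A_ann = π/4 × (29.3² − 20.9²) = 331.2 cm^2
Net thrust = P_cap·A_cap − P_rod·A_ann = 1922 kN − 93.06 kN

F ≈ 1830 kN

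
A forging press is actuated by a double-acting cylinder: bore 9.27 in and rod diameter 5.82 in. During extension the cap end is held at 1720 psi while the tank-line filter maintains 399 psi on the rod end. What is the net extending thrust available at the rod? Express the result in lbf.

F ≈ 99800 lbf

Cap-side area A_cap = π/4 × (9.27 in)² = 67.49 in^2
Rod-side annular area A_ann = π/4 × (9.27² − 5.82²) = 40.89 in^2
Net thrust = P_cap·A_cap − P_rod·A_ann = 1.161e5 lbf − 16310 lbf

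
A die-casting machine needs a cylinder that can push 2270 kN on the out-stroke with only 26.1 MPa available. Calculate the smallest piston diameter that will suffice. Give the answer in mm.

D ≈ 333 mm

Extension force acts on the full piston face: F = P × (π/4)D².
D = √(4F / (πP)) = √(4 × 2270 kN / (π × 26.1 MPa))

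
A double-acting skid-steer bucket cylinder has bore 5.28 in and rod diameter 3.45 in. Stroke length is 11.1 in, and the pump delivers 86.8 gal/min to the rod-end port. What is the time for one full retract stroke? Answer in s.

t ≈ 0.417 s

Rod-side annular area A_ann = π/4 × (5.28² − 3.45²) = 12.55 in^2
Swept volume V = A × L; t = V / Q = A·L / Q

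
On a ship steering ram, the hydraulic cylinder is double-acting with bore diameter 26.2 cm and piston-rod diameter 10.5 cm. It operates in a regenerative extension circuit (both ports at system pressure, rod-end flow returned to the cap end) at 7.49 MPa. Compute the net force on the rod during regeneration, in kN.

F ≈ 64.9 kN

With equal pressure on both faces, forces on the annular region cancel; the net push is pressure × rod cross-section.
Rod cross-section A_rod = π/4 × (10.5 cm)² = 86.59 cm^2
F = P × A_rod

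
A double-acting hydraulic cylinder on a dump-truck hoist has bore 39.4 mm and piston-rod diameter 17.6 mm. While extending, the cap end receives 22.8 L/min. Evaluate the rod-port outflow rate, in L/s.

Cap-side area A_cap = π/4 × (39.4 mm)² = 1219 mm^2
Rod-side annular area A_ann = π/4 × (39.4² − 17.6²) = 975.9 mm^2
Piston speed v = Q_in/A_cap; rod-end outflow Q_out = v × A_ann = Q_in × A_ann/A_cap.

Q_out ≈ 0.304 L/s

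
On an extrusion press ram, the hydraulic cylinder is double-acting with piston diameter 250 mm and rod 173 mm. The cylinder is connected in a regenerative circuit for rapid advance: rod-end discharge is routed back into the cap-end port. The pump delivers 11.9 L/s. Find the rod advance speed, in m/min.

In regeneration the rod-end outflow joins the pump flow into the cap end, so the net volume the pump must supply per unit advance equals the rod cross-section area.
Rod cross-section A_rod = π/4 × (173 mm)² = 23510 mm^2
v = Q_pump / A_rod

v ≈ 30.4 m/min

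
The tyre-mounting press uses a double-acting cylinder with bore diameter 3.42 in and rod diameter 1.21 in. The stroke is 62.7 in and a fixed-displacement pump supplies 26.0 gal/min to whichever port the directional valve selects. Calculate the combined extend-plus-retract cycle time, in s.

Cap-side area A_cap = π/4 × (3.42 in)² = 9.186 in^2
Rod-side annular area A_ann = π/4 × (3.42² − 1.21²) = 8.036 in^2
t_ext = A_cap·L/Q = 5.754 s
t_ret = A_ann·L/Q = 5.034 s
t_cycle = t_ext + t_ret

t ≈ 10.8 s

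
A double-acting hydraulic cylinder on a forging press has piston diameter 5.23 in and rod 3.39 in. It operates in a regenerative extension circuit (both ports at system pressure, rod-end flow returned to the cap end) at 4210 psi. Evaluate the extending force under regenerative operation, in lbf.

With equal pressure on both faces, forces on the annular region cancel; the net push is pressure × rod cross-section.
Rod cross-section A_rod = π/4 × (3.39 in)² = 9.026 in^2
F = P × A_rod

F ≈ 38000 lbf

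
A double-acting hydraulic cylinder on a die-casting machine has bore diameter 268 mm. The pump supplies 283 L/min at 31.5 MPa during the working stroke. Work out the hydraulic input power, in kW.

Hydraulic power = P × Q

W ≈ 149 kW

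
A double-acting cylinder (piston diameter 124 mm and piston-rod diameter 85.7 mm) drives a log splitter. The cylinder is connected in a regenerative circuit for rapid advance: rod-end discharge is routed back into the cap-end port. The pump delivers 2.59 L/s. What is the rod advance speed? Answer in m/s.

v ≈ 0.449 m/s

In regeneration the rod-end outflow joins the pump flow into the cap end, so the net volume the pump must supply per unit advance equals the rod cross-section area.
Rod cross-section A_rod = π/4 × (85.7 mm)² = 5768 mm^2
v = Q_pump / A_rod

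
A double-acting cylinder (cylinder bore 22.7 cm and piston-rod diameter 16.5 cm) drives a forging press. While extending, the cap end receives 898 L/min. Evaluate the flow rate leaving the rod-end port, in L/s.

Q_out ≈ 7.06 L/s

Cap-side area A_cap = π/4 × (22.7 cm)² = 404.7 cm^2
Rod-side annular area A_ann = π/4 × (22.7² − 16.5²) = 190.9 cm^2
Piston speed v = Q_in/A_cap; rod-end outflow Q_out = v × A_ann = Q_in × A_ann/A_cap.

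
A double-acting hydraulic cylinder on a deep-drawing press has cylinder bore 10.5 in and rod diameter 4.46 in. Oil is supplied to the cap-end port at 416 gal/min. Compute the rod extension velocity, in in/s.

v ≈ 18.5 in/s

Cap-side area A_cap = π/4 × (10.5 in)² = 86.59 in^2
v = Q / A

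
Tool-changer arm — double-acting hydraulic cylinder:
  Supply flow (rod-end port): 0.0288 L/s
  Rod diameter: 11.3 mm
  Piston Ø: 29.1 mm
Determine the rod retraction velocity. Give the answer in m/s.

v ≈ 0.0510 m/s

Rod-side annular area A_ann = π/4 × (29.1² − 11.3²) = 564.8 mm^2
Flow into the rod-end port fills the annular volume.
v = Q / A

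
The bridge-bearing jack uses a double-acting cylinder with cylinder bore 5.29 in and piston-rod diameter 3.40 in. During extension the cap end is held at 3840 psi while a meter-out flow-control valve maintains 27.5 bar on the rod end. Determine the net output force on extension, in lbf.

F ≈ 79300 lbf

Cap-side area A_cap = π/4 × (5.29 in)² = 21.98 in^2
Rod-side annular area A_ann = π/4 × (5.29² − 3.40²) = 12.90 in^2
Net thrust = P_cap·A_cap − P_rod·A_ann = 84400 lbf − 5145 lbf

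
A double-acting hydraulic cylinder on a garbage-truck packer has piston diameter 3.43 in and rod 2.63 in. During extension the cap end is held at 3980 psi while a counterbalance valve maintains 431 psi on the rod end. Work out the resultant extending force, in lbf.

Cap-side area A_cap = π/4 × (3.43 in)² = 9.240 in^2
Rod-side annular area A_ann = π/4 × (3.43² − 2.63²) = 3.808 in^2
Net thrust = P_cap·A_cap − P_rod·A_ann = 36780 lbf − 1641 lbf

F ≈ 35100 lbf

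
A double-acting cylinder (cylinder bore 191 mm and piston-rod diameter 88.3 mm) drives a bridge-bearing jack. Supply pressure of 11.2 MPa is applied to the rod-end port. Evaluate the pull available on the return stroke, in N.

F ≈ 2.52e5 N

Rod-side annular area A_ann = π/4 × (191² − 88.3²) = 22530 mm^2
On retraction the pressure acts on the annular area (bore minus rod).
F = P × A_ann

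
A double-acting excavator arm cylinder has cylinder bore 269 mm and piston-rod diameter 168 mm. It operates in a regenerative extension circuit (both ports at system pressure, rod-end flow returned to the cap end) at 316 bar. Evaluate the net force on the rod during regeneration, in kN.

F ≈ 700 kN

With equal pressure on both faces, forces on the annular region cancel; the net push is pressure × rod cross-section.
Rod cross-section A_rod = π/4 × (168 mm)² = 22170 mm^2
F = P × A_rod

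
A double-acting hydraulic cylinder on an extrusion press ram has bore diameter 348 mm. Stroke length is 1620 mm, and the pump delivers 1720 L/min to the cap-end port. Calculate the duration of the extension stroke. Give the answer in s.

Cap-side area A_cap = π/4 × (348 mm)² = 95110 mm^2
Swept volume V = A × L; t = V / Q = A·L / Q

t ≈ 5.38 s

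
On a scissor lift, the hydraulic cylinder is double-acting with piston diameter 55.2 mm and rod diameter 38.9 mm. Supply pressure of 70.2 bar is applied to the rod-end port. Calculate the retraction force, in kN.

F ≈ 8.46 kN

Rod-side annular area A_ann = π/4 × (55.2² − 38.9²) = 1205 mm^2
On retraction the pressure acts on the annular area (bore minus rod).
F = P × A_ann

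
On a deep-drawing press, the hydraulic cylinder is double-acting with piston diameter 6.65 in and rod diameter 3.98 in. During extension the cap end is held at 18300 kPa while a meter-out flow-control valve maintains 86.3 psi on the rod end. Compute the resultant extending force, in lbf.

F ≈ 90300 lbf

Cap-side area A_cap = π/4 × (6.65 in)² = 34.73 in^2
Rod-side annular area A_ann = π/4 × (6.65² − 3.98²) = 22.29 in^2
Net thrust = P_cap·A_cap − P_rod·A_ann = 92190 lbf − 1924 lbf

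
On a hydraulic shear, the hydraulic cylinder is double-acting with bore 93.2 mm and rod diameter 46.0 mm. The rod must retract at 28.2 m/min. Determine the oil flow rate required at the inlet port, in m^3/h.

Rod-side annular area A_ann = π/4 × (93.2² − 46.0²) = 5160 mm^2
Q = A × v

Q ≈ 8.73 m^3/h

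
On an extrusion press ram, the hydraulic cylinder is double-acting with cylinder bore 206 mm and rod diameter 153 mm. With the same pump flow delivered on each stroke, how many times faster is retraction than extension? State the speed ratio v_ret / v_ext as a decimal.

v_ret/v_ext ≈ 2.23

Cap-side area A_cap = π/4 × (206 mm)² = 33330 mm^2
Rod-side annular area A_ann = π/4 × (206² − 153²) = 14940 mm^2
For equal Q, v ∝ 1/A, so v_ret/v_ext = A_cap/A_ann.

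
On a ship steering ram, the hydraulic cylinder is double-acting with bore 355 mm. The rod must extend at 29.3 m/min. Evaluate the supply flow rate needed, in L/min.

Cap-side area A_cap = π/4 × (355 mm)² = 98980 mm^2
Q = A × v

Q ≈ 2900 L/min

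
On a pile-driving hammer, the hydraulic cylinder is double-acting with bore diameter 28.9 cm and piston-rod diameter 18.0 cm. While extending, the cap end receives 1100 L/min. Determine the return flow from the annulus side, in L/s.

Cap-side area A_cap = π/4 × (28.9 cm)² = 656.0 cm^2
Rod-side annular area A_ann = π/4 × (28.9² − 18.0²) = 401.5 cm^2
Piston speed v = Q_in/A_cap; rod-end outflow Q_out = v × A_ann = Q_in × A_ann/A_cap.

Q_out ≈ 11.2 L/s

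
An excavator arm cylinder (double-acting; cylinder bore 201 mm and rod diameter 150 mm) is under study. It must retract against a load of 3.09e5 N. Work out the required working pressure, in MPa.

Rod-side annular area A_ann = π/4 × (201² − 150²) = 14060 mm^2
Retraction: pressure acts on the annular area.
P = F / A = 3.09e5 N / A

P ≈ 22.0 MPa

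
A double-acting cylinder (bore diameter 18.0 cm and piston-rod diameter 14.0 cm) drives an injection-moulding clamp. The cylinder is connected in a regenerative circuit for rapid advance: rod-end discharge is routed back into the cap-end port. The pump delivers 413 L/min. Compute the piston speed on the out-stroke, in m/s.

v ≈ 0.447 m/s

In regeneration the rod-end outflow joins the pump flow into the cap end, so the net volume the pump must supply per unit advance equals the rod cross-section area.
Rod cross-section A_rod = π/4 × (14.0 cm)² = 153.9 cm^2
v = Q_pump / A_rod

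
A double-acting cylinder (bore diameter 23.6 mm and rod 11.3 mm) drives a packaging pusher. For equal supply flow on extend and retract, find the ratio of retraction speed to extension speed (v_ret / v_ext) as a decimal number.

v_ret/v_ext ≈ 1.30

Cap-side area A_cap = π/4 × (23.6 mm)² = 437.4 mm^2
Rod-side annular area A_ann = π/4 × (23.6² − 11.3²) = 337.1 mm^2
For equal Q, v ∝ 1/A, so v_ret/v_ext = A_cap/A_ann.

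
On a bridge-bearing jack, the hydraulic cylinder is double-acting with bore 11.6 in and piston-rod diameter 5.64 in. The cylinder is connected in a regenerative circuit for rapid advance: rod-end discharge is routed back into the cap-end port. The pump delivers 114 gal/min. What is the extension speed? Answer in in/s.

v ≈ 17.6 in/s

In regeneration the rod-end outflow joins the pump flow into the cap end, so the net volume the pump must supply per unit advance equals the rod cross-section area.
Rod cross-section A_rod = π/4 × (5.64 in)² = 24.98 in^2
v = Q_pump / A_rod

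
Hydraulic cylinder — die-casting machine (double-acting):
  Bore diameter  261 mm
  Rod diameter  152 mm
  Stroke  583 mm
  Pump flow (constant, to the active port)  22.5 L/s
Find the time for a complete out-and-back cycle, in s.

Cap-side area A_cap = π/4 × (261 mm)² = 53500 mm^2
Rod-side annular area A_ann = π/4 × (261² − 152²) = 35360 mm^2
t_ext = A_cap·L/Q = 1.386 s
t_ret = A_ann·L/Q = 0.9161 s
t_cycle = t_ext + t_ret

t ≈ 2.30 s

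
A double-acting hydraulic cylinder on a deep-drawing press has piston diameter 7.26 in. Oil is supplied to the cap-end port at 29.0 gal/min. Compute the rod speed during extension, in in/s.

v ≈ 2.70 in/s

Cap-side area A_cap = π/4 × (7.26 in)² = 41.40 in^2
v = Q / A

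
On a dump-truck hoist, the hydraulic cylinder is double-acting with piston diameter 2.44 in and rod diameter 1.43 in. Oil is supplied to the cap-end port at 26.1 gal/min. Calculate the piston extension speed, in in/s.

Cap-side area A_cap = π/4 × (2.44 in)² = 4.676 in^2
v = Q / A

v ≈ 21.5 in/s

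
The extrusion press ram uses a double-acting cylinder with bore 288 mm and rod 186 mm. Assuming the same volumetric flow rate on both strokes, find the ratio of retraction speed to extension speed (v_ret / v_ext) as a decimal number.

v_ret/v_ext ≈ 1.72

Cap-side area A_cap = π/4 × (288 mm)² = 65140 mm^2
Rod-side annular area A_ann = π/4 × (288² − 186²) = 37970 mm^2
For equal Q, v ∝ 1/A, so v_ret/v_ext = A_cap/A_ann.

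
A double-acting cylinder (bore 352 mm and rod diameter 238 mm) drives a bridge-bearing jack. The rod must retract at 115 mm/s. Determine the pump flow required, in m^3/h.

Q ≈ 21.9 m^3/h

Rod-side annular area A_ann = π/4 × (352² − 238²) = 52830 mm^2
Q = A × v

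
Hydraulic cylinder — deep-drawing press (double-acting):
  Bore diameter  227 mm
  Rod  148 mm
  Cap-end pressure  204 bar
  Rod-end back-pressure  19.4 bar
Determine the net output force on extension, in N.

F ≈ 7.80e5 N

Cap-side area A_cap = π/4 × (227 mm)² = 40470 mm^2
Rod-side annular area A_ann = π/4 × (227² − 148²) = 23270 mm^2
Net thrust = P_cap·A_cap − P_rod·A_ann = 8.256e5 N − 45140 N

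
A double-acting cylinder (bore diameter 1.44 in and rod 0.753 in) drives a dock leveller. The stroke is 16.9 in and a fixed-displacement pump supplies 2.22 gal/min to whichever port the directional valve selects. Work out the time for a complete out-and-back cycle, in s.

t ≈ 5.56 s

Cap-side area A_cap = π/4 × (1.44 in)² = 1.629 in^2
Rod-side annular area A_ann = π/4 × (1.44² − 0.753²) = 1.183 in^2
t_ext = A_cap·L/Q = 3.220 s
t_ret = A_ann·L/Q = 2.340 s
t_cycle = t_ext + t_ret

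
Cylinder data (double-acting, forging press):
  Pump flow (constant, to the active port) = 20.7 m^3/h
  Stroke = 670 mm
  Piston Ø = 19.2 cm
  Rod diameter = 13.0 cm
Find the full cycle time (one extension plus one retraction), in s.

Cap-side area A_cap = π/4 × (19.2 cm)² = 289.5 cm^2
Rod-side annular area A_ann = π/4 × (19.2² − 13.0²) = 156.8 cm^2
t_ext = A_cap·L/Q = 3.374 s
t_ret = A_ann·L/Q = 1.827 s
t_cycle = t_ext + t_ret

t ≈ 5.20 s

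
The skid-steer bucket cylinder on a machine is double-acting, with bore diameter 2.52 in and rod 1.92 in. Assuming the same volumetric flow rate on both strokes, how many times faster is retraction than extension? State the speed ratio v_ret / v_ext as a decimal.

v_ret/v_ext ≈ 2.38

Cap-side area A_cap = π/4 × (2.52 in)² = 4.988 in^2
Rod-side annular area A_ann = π/4 × (2.52² − 1.92²) = 2.092 in^2
For equal Q, v ∝ 1/A, so v_ret/v_ext = A_cap/A_ann.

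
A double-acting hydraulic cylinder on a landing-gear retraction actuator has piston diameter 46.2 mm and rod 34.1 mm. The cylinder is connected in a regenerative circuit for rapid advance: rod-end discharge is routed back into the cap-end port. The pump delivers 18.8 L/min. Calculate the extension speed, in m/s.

In regeneration the rod-end outflow joins the pump flow into the cap end, so the net volume the pump must supply per unit advance equals the rod cross-section area.
Rod cross-section A_rod = π/4 × (34.1 mm)² = 913.3 mm^2
v = Q_pump / A_rod

v ≈ 0.343 m/s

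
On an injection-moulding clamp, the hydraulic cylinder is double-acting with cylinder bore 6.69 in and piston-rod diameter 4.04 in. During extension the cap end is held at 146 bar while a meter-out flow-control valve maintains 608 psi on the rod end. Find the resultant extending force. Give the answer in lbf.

Cap-side area A_cap = π/4 × (6.69 in)² = 35.15 in^2
Rod-side annular area A_ann = π/4 × (6.69² − 4.04²) = 22.33 in^2
Net thrust = P_cap·A_cap − P_rod·A_ann = 74430 lbf − 13580 lbf

F ≈ 60900 lbf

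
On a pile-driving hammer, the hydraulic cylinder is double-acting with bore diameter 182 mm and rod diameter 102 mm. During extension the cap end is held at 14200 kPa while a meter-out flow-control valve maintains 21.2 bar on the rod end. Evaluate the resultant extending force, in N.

Cap-side area A_cap = π/4 × (182 mm)² = 26020 mm^2
Rod-side annular area A_ann = π/4 × (182² − 102²) = 17840 mm^2
Net thrust = P_cap·A_cap − P_rod·A_ann = 3.694e5 N − 37830 N

F ≈ 3.32e5 N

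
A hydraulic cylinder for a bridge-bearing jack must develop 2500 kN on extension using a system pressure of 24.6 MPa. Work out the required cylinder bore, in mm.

D ≈ 360 mm

Extension force acts on the full piston face: F = P × (π/4)D².
D = √(4F / (πP)) = √(4 × 2500 kN / (π × 24.6 MPa))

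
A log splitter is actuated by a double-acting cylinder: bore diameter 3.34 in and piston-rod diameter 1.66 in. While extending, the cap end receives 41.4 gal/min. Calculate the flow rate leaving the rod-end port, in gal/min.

Cap-side area A_cap = π/4 × (3.34 in)² = 8.762 in^2
Rod-side annular area A_ann = π/4 × (3.34² − 1.66²) = 6.597 in^2
Piston speed v = Q_in/A_cap; rod-end outflow Q_out = v × A_ann = Q_in × A_ann/A_cap.

Q_out ≈ 31.2 gal/min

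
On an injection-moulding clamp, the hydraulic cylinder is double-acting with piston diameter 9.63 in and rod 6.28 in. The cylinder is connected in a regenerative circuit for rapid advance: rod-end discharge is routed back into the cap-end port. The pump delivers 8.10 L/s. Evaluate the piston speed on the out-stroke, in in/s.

In regeneration the rod-end outflow joins the pump flow into the cap end, so the net volume the pump must supply per unit advance equals the rod cross-section area.
Rod cross-section A_rod = π/4 × (6.28 in)² = 30.97 in^2
v = Q_pump / A_rod

v ≈ 16.0 in/s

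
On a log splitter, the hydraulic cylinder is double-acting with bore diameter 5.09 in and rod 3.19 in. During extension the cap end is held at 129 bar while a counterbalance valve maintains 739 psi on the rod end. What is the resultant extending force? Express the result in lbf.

F ≈ 28900 lbf

Cap-side area A_cap = π/4 × (5.09 in)² = 20.35 in^2
Rod-side annular area A_ann = π/4 × (5.09² − 3.19²) = 12.36 in^2
Net thrust = P_cap·A_cap − P_rod·A_ann = 38070 lbf − 9131 lbf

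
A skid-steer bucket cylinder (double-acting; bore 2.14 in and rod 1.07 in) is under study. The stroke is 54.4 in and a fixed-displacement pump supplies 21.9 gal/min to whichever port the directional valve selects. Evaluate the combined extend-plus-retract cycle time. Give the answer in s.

Cap-side area A_cap = π/4 × (2.14 in)² = 3.597 in^2
Rod-side annular area A_ann = π/4 × (2.14² − 1.07²) = 2.698 in^2
t_ext = A_cap·L/Q = 2.321 s
t_ret = A_ann·L/Q = 1.740 s
t_cycle = t_ext + t_ret

t ≈ 4.06 s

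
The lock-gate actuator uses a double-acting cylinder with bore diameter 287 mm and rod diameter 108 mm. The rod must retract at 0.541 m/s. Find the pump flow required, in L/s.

Rod-side annular area A_ann = π/4 × (287² − 108²) = 55530 mm^2
Q = A × v

Q ≈ 30.0 L/s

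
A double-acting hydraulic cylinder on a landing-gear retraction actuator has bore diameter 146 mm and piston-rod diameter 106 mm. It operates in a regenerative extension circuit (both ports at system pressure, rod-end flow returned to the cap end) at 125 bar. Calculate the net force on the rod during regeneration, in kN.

With equal pressure on both faces, forces on the annular region cancel; the net push is pressure × rod cross-section.
Rod cross-section A_rod = π/4 × (106 mm)² = 8825 mm^2
F = P × A_rod

F ≈ 110 kN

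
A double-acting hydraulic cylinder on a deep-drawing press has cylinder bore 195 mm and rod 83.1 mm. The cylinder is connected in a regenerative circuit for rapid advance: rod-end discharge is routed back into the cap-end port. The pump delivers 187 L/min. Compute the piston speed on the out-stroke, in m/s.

v ≈ 0.575 m/s

In regeneration the rod-end outflow joins the pump flow into the cap end, so the net volume the pump must supply per unit advance equals the rod cross-section area.
Rod cross-section A_rod = π/4 × (83.1 mm)² = 5424 mm^2
v = Q_pump / A_rod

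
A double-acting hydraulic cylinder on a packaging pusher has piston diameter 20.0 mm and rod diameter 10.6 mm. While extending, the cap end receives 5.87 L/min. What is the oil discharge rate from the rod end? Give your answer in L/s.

Q_out ≈ 0.0704 L/s

Cap-side area A_cap = π/4 × (20.0 mm)² = 314.2 mm^2
Rod-side annular area A_ann = π/4 × (20.0² − 10.6²) = 225.9 mm^2
Piston speed v = Q_in/A_cap; rod-end outflow Q_out = v × A_ann = Q_in × A_ann/A_cap.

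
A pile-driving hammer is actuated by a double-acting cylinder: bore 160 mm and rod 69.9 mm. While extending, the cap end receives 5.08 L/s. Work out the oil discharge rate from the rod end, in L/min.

Cap-side area A_cap = π/4 × (160 mm)² = 20110 mm^2
Rod-side annular area A_ann = π/4 × (160² − 69.9²) = 16270 mm^2
Piston speed v = Q_in/A_cap; rod-end outflow Q_out = v × A_ann = Q_in × A_ann/A_cap.

Q_out ≈ 247 L/min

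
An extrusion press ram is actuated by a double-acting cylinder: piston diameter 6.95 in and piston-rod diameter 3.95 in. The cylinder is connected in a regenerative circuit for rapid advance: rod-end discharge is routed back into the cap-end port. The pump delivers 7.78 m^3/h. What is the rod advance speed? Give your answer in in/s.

In regeneration the rod-end outflow joins the pump flow into the cap end, so the net volume the pump must supply per unit advance equals the rod cross-section area.
Rod cross-section A_rod = π/4 × (3.95 in)² = 12.25 in^2
v = Q_pump / A_rod

v ≈ 10.8 in/s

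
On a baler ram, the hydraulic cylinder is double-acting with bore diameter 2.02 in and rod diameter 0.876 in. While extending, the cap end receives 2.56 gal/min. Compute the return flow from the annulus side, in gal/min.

Q_out ≈ 2.08 gal/min

Cap-side area A_cap = π/4 × (2.02 in)² = 3.205 in^2
Rod-side annular area A_ann = π/4 × (2.02² − 0.876²) = 2.602 in^2
Piston speed v = Q_in/A_cap; rod-end outflow Q_out = v × A_ann = Q_in × A_ann/A_cap.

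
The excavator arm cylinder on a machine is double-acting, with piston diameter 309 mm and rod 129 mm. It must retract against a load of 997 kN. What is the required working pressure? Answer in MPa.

P ≈ 16.1 MPa

Rod-side annular area A_ann = π/4 × (309² − 129²) = 61920 mm^2
Retraction: pressure acts on the annular area.
P = F / A = 997 kN / A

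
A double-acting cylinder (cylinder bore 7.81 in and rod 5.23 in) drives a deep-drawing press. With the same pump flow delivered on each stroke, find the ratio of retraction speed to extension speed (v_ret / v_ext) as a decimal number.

Cap-side area A_cap = π/4 × (7.81 in)² = 47.91 in^2
Rod-side annular area A_ann = π/4 × (7.81² − 5.23²) = 26.42 in^2
For equal Q, v ∝ 1/A, so v_ret/v_ext = A_cap/A_ann.

v_ret/v_ext ≈ 1.81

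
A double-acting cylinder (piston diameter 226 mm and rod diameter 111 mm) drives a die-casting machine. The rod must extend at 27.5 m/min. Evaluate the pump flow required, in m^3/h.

Q ≈ 66.2 m^3/h

Cap-side area A_cap = π/4 × (226 mm)² = 40110 mm^2
Q = A × v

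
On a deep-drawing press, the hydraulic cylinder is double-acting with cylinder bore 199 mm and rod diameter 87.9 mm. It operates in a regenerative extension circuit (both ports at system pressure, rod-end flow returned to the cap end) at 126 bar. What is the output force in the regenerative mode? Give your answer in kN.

With equal pressure on both faces, forces on the annular region cancel; the net push is pressure × rod cross-section.
Rod cross-section A_rod = π/4 × (87.9 mm)² = 6068 mm^2
F = P × A_rod

F ≈ 76.5 kN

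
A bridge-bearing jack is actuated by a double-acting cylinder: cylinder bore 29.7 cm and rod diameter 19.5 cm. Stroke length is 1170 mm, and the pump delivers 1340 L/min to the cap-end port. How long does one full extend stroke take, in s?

t ≈ 3.63 s

Cap-side area A_cap = π/4 × (29.7 cm)² = 692.8 cm^2
Swept volume V = A × L; t = V / Q = A·L / Q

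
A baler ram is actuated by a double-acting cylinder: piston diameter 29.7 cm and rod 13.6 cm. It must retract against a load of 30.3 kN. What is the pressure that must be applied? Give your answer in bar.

P ≈ 5.53 bar

Rod-side annular area A_ann = π/4 × (29.7² − 13.6²) = 547.5 cm^2
Retraction: pressure acts on the annular area.
P = F / A = 30.3 kN / A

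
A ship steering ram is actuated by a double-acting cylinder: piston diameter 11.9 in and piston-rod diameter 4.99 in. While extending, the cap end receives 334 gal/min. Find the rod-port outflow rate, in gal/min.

Q_out ≈ 275 gal/min

Cap-side area A_cap = π/4 × (11.9 in)² = 111.2 in^2
Rod-side annular area A_ann = π/4 × (11.9² − 4.99²) = 91.66 in^2
Piston speed v = Q_in/A_cap; rod-end outflow Q_out = v × A_ann = Q_in × A_ann/A_cap.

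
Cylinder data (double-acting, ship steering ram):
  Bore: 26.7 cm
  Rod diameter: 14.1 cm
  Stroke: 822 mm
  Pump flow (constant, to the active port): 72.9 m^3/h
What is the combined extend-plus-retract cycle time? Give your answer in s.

Cap-side area A_cap = π/4 × (26.7 cm)² = 559.9 cm^2
Rod-side annular area A_ann = π/4 × (26.7² − 14.1²) = 403.8 cm^2
t_ext = A_cap·L/Q = 2.273 s
t_ret = A_ann·L/Q = 1.639 s
t_cycle = t_ext + t_ret

t ≈ 3.91 s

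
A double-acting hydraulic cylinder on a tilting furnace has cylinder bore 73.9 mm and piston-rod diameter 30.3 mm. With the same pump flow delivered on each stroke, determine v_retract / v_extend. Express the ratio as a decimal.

v_ret/v_ext ≈ 1.20

Cap-side area A_cap = π/4 × (73.9 mm)² = 4289 mm^2
Rod-side annular area A_ann = π/4 × (73.9² − 30.3²) = 3568 mm^2
For equal Q, v ∝ 1/A, so v_ret/v_ext = A_cap/A_ann.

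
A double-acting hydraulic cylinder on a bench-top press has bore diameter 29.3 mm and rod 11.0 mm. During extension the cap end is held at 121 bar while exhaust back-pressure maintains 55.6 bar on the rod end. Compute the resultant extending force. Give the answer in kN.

Cap-side area A_cap = π/4 × (29.3 mm)² = 674.3 mm^2
Rod-side annular area A_ann = π/4 × (29.3² − 11.0²) = 579.2 mm^2
Net thrust = P_cap·A_cap − P_rod·A_ann = 8.159 kN − 3.220 kN

F ≈ 4.94 kN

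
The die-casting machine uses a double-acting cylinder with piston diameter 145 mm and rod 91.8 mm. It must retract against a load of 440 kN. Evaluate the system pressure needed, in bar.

P ≈ 445 bar

Rod-side annular area A_ann = π/4 × (145² − 91.8²) = 9894 mm^2
Retraction: pressure acts on the annular area.
P = F / A = 440 kN / A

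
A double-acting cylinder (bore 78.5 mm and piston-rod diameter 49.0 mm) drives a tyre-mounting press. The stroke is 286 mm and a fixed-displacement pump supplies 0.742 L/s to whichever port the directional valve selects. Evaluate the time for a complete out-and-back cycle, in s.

Cap-side area A_cap = π/4 × (78.5 mm)² = 4840 mm^2
Rod-side annular area A_ann = π/4 × (78.5² − 49.0²) = 2954 mm^2
t_ext = A_cap·L/Q = 1.865 s
t_ret = A_ann·L/Q = 1.139 s
t_cycle = t_ext + t_ret

t ≈ 3.00 s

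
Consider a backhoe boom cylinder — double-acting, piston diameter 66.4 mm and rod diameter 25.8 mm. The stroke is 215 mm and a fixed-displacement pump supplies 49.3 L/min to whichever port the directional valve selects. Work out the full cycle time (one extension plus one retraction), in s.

Cap-side area A_cap = π/4 × (66.4 mm)² = 3463 mm^2
Rod-side annular area A_ann = π/4 × (66.4² − 25.8²) = 2940 mm^2
t_ext = A_cap·L/Q = 0.9061 s
t_ret = A_ann·L/Q = 0.7693 s
t_cycle = t_ext + t_ret

t ≈ 1.68 s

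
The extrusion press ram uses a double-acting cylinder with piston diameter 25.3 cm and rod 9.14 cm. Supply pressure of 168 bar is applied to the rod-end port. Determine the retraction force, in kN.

Rod-side annular area A_ann = π/4 × (25.3² − 9.14²) = 437.1 cm^2
On retraction the pressure acts on the annular area (bore minus rod).
F = P × A_ann

F ≈ 734 kN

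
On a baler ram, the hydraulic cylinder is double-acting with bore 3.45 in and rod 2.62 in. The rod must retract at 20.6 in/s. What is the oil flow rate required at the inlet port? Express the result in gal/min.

Q ≈ 21.2 gal/min

Rod-side annular area A_ann = π/4 × (3.45² − 2.62²) = 3.957 in^2
Q = A × v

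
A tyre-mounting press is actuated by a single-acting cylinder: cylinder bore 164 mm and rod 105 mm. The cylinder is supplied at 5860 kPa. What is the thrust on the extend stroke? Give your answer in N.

Cap-side area A_cap = π/4 × (164 mm)² = 21120 mm^2
F = P × A_cap = 5860 kPa × A_cap

F ≈ 1.24e5 N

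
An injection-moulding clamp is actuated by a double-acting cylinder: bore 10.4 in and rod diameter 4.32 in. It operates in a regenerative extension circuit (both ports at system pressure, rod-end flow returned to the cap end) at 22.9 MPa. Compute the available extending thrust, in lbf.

F ≈ 48700 lbf

With equal pressure on both faces, forces on the annular region cancel; the net push is pressure × rod cross-section.
Rod cross-section A_rod = π/4 × (4.32 in)² = 14.66 in^2
F = P × A_rod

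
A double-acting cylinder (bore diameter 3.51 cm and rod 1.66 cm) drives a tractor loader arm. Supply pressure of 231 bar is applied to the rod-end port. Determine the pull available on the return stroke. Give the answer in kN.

Rod-side annular area A_ann = π/4 × (3.51² − 1.66²) = 7.512 cm^2
On retraction the pressure acts on the annular area (bore minus rod).
F = P × A_ann

F ≈ 17.4 kN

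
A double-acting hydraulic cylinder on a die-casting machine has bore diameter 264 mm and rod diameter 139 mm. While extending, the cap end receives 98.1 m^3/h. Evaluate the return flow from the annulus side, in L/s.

Q_out ≈ 19.7 L/s

Cap-side area A_cap = π/4 × (264 mm)² = 54740 mm^2
Rod-side annular area A_ann = π/4 × (264² − 139²) = 39560 mm^2
Piston speed v = Q_in/A_cap; rod-end outflow Q_out = v × A_ann = Q_in × A_ann/A_cap.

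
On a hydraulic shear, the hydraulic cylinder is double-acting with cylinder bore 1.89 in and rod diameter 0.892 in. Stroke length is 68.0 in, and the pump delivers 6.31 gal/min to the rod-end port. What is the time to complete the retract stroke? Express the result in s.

Rod-side annular area A_ann = π/4 × (1.89² − 0.892²) = 2.181 in^2
Swept volume V = A × L; t = V / Q = A·L / Q

t ≈ 6.10 s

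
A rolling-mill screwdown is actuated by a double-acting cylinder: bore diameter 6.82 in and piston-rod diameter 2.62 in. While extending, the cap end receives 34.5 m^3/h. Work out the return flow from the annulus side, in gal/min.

Cap-side area A_cap = π/4 × (6.82 in)² = 36.53 in^2
Rod-side annular area A_ann = π/4 × (6.82² − 2.62²) = 31.14 in^2
Piston speed v = Q_in/A_cap; rod-end outflow Q_out = v × A_ann = Q_in × A_ann/A_cap.

Q_out ≈ 129 gal/min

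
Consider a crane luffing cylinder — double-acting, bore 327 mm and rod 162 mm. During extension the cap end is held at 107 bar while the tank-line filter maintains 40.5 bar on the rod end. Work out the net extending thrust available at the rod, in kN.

Cap-side area A_cap = π/4 × (327 mm)² = 83980 mm^2
Rod-side annular area A_ann = π/4 × (327² − 162²) = 63370 mm^2
Net thrust = P_cap·A_cap − P_rod·A_ann = 898.6 kN − 256.6 kN

F ≈ 642 kN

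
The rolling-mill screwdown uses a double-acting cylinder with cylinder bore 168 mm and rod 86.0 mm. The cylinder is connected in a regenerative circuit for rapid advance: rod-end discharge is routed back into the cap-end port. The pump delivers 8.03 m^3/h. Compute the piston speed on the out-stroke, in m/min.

In regeneration the rod-end outflow joins the pump flow into the cap end, so the net volume the pump must supply per unit advance equals the rod cross-section area.
Rod cross-section A_rod = π/4 × (86.0 mm)² = 5809 mm^2
v = Q_pump / A_rod

v ≈ 23.0 m/min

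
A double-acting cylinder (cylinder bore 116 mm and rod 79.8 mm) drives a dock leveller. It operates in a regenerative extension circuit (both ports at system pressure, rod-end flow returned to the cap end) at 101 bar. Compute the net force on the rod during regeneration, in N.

F ≈ 50500 N

With equal pressure on both faces, forces on the annular region cancel; the net push is pressure × rod cross-section.
Rod cross-section A_rod = π/4 × (79.8 mm)² = 5001 mm^2
F = P × A_rod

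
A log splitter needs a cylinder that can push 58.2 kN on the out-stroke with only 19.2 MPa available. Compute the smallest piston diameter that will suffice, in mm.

D ≈ 62.1 mm

Extension force acts on the full piston face: F = P × (π/4)D².
D = √(4F / (πP)) = √(4 × 58.2 kN / (π × 19.2 MPa))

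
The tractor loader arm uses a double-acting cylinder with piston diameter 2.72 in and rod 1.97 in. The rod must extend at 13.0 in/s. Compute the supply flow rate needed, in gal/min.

Cap-side area A_cap = π/4 × (2.72 in)² = 5.811 in^2
Q = A × v

Q ≈ 19.6 gal/min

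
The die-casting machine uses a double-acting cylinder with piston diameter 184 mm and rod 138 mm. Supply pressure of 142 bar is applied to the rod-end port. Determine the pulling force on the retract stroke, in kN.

Rod-side annular area A_ann = π/4 × (184² − 138²) = 11630 mm^2
On retraction the pressure acts on the annular area (bore minus rod).
F = P × A_ann

F ≈ 165 kN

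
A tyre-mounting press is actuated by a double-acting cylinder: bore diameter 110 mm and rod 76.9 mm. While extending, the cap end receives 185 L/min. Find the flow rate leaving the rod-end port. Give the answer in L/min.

Cap-side area A_cap = π/4 × (110 mm)² = 9503 mm^2
Rod-side annular area A_ann = π/4 × (110² − 76.9²) = 4859 mm^2
Piston speed v = Q_in/A_cap; rod-end outflow Q_out = v × A_ann = Q_in × A_ann/A_cap.

Q_out ≈ 94.6 L/min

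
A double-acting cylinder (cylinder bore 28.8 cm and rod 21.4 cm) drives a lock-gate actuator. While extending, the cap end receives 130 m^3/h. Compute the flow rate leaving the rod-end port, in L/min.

Q_out ≈ 970 L/min

Cap-side area A_cap = π/4 × (28.8 cm)² = 651.4 cm^2
Rod-side annular area A_ann = π/4 × (28.8² − 21.4²) = 291.8 cm^2
Piston speed v = Q_in/A_cap; rod-end outflow Q_out = v × A_ann = Q_in × A_ann/A_cap.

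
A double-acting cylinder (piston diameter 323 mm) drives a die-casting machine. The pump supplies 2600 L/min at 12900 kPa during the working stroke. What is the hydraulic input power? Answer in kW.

W ≈ 559 kW

Hydraulic power = P × Q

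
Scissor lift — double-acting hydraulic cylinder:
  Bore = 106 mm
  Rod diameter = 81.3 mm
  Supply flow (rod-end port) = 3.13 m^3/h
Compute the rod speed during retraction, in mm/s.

v ≈ 239 mm/s

Rod-side annular area A_ann = π/4 × (106² − 81.3²) = 3633 mm^2
Flow into the rod-end port fills the annular volume.
v = Q / A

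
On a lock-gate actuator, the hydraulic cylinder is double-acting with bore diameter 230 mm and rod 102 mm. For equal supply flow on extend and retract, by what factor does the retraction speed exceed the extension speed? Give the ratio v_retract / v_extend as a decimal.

Cap-side area A_cap = π/4 × (230 mm)² = 41550 mm^2
Rod-side annular area A_ann = π/4 × (230² − 102²) = 33380 mm^2
For equal Q, v ∝ 1/A, so v_ret/v_ext = A_cap/A_ann.

v_ret/v_ext ≈ 1.24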